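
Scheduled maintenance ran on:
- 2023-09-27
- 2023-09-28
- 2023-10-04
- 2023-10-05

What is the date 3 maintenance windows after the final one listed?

2023-10-18

Every event lands on a Wednesday or Thursday (gaps cycle 1, 6, 1).
So the schedule is: every Wednesday and Thursday.
Next Wednesday: 2023-10-11.
The following Thursday is 2023-10-12.
The following Wednesday is 2023-10-18.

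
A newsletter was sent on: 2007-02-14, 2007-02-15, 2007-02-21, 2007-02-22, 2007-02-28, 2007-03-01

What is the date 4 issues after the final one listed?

2007-03-15

The gap pattern 1, 6, 1, 6, 1 repeats every 2 events.
These are the Wednesdays and Thursdays of each week.
Next Wednesday: 2007-03-07.
The following Thursday is 2007-03-08.
The following Wednesday is 2007-03-14.
Next Thursday: 2007-03-15.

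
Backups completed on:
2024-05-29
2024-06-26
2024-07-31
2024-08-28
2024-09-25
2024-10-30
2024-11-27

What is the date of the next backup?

All Wednesdays; the gaps (28, 35, 28, 28, 35, 28) vary with month length.
This is the last Wednesday of each month.
Last Wednesday of December 2024: 2024-12-25.

2024-12-25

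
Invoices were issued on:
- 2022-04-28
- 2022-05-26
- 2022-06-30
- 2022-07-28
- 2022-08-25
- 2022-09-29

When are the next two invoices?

These are Thursdays with 28, 35, 28, 28, 35-day gaps.
Each is the final Thursday of its month — 2022-06-30 is past the 28th, so '4th Thursday' doesn't fit.
October 2022 ends with Thursday 2022-10-27.
November 2022 ends with Thursday 2022-11-24.

2022-10-27, 2022-11-24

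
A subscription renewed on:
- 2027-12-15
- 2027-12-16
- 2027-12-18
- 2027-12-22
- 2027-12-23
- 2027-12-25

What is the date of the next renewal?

Gaps: 1, 2, 4, 1, 2 days — not constant, but cyclic with period 3.
The events fall on every Wednesday, Thursday and Saturday.
Next Wednesday: 2027-12-29.

2027-12-29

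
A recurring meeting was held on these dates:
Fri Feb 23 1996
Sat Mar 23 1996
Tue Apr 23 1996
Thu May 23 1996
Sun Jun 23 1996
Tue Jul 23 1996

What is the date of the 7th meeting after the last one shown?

Sun Feb 23 1997

Gaps: 29, 31, 30, 31, 30 days — not constant. Every event is on the 23rd of the month.
Pattern: the 23rd of each month.
August 1996: Fri Aug 23 1996.
Next: September 1996 → Mon Sep 23 1996.
October 1996: Wed Oct 23 1996.
Next: November 1996 → Sat Nov 23 1996.
Next: December 1996 → Mon Dec 23 1996.
January 1997: Thu Jan 23 1997.
February 1997: Sun Feb 23 1997.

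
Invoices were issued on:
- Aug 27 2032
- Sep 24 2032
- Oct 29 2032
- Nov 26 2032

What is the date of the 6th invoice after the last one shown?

May 27 2033

Every date is a Friday; gaps 28, 35, 28 days.
Each is the last Friday of its month (at least one falls on the 29th or later, ruling out '4th Friday').
Last Friday of December 2032: Dec 31 2032.
January 2033 ends with Friday Jan 28 2033.
Last Friday of February 2033: Feb 25 2033.
March 2033 ends with Friday Mar 25 2033.
Last Friday of April 2033: Apr 29 2033.
Last Friday of May 2033: May 27 2033.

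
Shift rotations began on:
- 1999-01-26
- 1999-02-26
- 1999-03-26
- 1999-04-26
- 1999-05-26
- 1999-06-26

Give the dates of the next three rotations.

Each date is the 26th; the gaps (31, 28, 31, 30, 31) track the month lengths.
The rule is the 26th of each month.
July 1999: 1999-07-26.
August 1999: 1999-08-26.
Next: September 1999 → 1999-09-26.

1999-07-26, 1999-08-26, 1999-09-26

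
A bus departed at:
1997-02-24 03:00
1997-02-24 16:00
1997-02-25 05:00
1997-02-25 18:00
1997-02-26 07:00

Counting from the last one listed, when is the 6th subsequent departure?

1997-03-01 13:00

The interval is a steady 13 hours (13, 13, 13, 13).
1997-02-26 07:00 + 13 h = 1997-02-26 20:00.
1997-02-26 20:00 + 13 h = 1997-02-27 09:00.
1997-02-27 09:00 + 13 h = 1997-02-27 22:00.
1997-02-27 22:00 + 13 h = 1997-02-28 11:00.
1997-02-28 11:00 + 13 h = 1997-03-01 00:00.
1997-03-01 00:00 + 13 h = 1997-03-01 13:00.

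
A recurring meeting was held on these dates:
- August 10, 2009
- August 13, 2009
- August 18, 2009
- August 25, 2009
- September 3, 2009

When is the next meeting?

Intervals are 3, 5, 7, 9 days — an arithmetic progression with common difference 2.
Next gap: 11 days. September 3, 2009 + 11 days = September 14, 2009.

September 14, 2009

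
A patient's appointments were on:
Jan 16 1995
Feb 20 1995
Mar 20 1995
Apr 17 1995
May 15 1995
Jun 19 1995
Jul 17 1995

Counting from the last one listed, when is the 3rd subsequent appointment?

Oct 16 1995

These are Mondays at 28- or 35-day spacing (35, 28, 28, 28, 35, 28).
The pattern: 3rd Monday of the month.
3rd Monday of August 1995: Aug 21 1995.
3rd Monday of September 1995: Sep 18 1995.
3rd Monday of October 1995: Oct 16 1995.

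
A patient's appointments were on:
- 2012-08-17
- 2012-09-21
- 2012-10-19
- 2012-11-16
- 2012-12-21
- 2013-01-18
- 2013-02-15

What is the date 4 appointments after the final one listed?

All dates are Fridays, 35, 28, 28, 35, 28, 28 days apart.
Specifically, the 3rd Friday of each month.
March 2013 — 3rd Friday is 2013-03-15.
April 2013 — 3rd Friday is 2013-04-19.
May 2013 — 3rd Friday is 2013-05-17.
June 2013 — 3rd Friday is 2013-06-21.

2013-06-21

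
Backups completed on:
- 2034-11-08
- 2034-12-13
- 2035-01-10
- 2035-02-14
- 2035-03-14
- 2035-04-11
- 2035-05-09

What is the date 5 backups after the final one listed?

2035-10-10

These are Wednesdays at 28- or 35-day spacing (35, 28, 35, 28, 28, 28).
The pattern: 2nd Wednesday of the month.
June 2035 — 2nd Wednesday is 2035-06-13.
July 2035 — 2nd Wednesday is 2035-07-11.
2nd Wednesday of August 2035: 2035-08-08.
2nd Wednesday of September 2035: 2035-09-12.
October 2035 — 2nd Wednesday is 2035-10-10.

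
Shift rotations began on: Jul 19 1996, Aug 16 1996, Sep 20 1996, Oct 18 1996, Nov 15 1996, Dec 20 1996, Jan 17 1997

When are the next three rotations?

All dates are Fridays, 28, 35, 28, 28, 35, 28 days apart.
Specifically, the 3rd Friday of each month.
3rd Friday of February 1997: Feb 21 1997.
3rd Friday of March 1997: Mar 21 1997.
3rd Friday of April 1997: Apr 18 1997.

Feb 21 1997, Mar 21 1997, Apr 18 1997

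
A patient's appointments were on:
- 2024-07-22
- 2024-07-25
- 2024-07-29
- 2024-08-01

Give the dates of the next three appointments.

Every event lands on a Monday or Thursday (gaps cycle 3, 4, 3).
So the schedule is: every Monday and Thursday.
Next Monday: 2024-08-05.
The following Thursday is 2024-08-08.
Next Monday: 2024-08-12.

2024-08-05, 2024-08-08, 2024-08-12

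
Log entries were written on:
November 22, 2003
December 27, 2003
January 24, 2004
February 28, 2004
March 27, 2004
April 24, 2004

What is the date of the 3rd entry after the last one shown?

These are Saturdays at 28- or 35-day spacing (35, 28, 35, 28, 28).
The pattern: 4th Saturday of the month.
May 2004 — 4th Saturday is May 22, 2004.
June 2004 — 4th Saturday is June 26, 2004.
4th Saturday of July 2004: July 24, 2004.

July 24, 2004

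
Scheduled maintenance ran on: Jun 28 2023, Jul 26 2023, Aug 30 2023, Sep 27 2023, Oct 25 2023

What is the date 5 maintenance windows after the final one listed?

These are Wednesdays with 28, 35, 28, 28-day gaps.
Each is the final Wednesday of its month — Aug 30 2023 is past the 28th, so '4th Wednesday' doesn't fit.
November 2023 ends with Wednesday Nov 29 2023.
December 2023 ends with Wednesday Dec 27 2023.
January 2024 ends with Wednesday Jan 31 2024.
Last Wednesday of February 2024: Feb 28 2024.
Last Wednesday of March 2024: Mar 27 2024.

Mar 27 2024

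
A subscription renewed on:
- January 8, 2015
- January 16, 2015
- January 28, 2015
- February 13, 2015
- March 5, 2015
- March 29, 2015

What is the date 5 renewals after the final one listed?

Intervals are 8, 12, 16, 20, 24 days — an arithmetic progression with common difference 4.
Next gap: 28 days. March 29, 2015 + 28 days = April 26, 2015.
Next gap: 32 days. April 26, 2015 + 32 days = May 28, 2015.
Next gap: 36 days. May 28, 2015 + 36 days = July 3, 2015.
Next gap: 40 days. July 3, 2015 + 40 days = August 12, 2015.
Next gap: 44 days. August 12, 2015 + 44 days = September 25, 2015.

September 25, 2015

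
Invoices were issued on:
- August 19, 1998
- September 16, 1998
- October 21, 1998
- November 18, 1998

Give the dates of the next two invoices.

These are Wednesdays at 28- or 35-day spacing (28, 35, 28).
The pattern: 3rd Wednesday of the month.
December 1998 — 3rd Wednesday is December 16, 1998.
3rd Wednesday of January 1999: January 20, 1999.

December 16, 1998; January 20, 1999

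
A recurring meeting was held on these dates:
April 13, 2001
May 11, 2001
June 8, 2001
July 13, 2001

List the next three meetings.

Gaps: 28, 28, 35 days — a mix of 28 and 35. Every date is a Friday.
Each is the 2nd Friday of its month.
August 2001 — 2nd Friday is August 10, 2001.
September 2001 — 2nd Friday is September 14, 2001.
2nd Friday of October 2001: October 12, 2001.

August 10, 2001; September 14, 2001; October 12, 2001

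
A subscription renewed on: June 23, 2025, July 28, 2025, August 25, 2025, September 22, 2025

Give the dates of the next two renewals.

Gaps: 35, 28, 28 days — a mix of 28 and 35. Every date is a Monday.
Each is the 4th Monday of its month.
4th Monday of October 2025: October 27, 2025.
November 2025 — 4th Monday is November 24, 2025.

October 27, 2025; November 24, 2025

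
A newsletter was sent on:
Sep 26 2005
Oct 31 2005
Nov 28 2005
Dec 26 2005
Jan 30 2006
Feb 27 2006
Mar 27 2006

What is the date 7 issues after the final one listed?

All Mondays; the gaps (35, 28, 28, 35, 28, 28) vary with month length.
This is the last Monday of each month.
Last Monday of April 2006: Apr 24 2006.
Last Monday of May 2006: May 29 2006.
June 2006 ends with Monday Jun 26 2006.
July 2006 ends with Monday Jul 31 2006.
Last Monday of August 2006: Aug 28 2006.
September 2006 ends with Monday Sep 25 2006.
Last Monday of October 2006: Oct 30 2006.

Oct 30 2006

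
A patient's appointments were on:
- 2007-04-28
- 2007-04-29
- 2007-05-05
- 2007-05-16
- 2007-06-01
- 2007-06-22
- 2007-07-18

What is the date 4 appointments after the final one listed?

2007-12-19

Gaps: 1, 6, 11, 16, 21, 26 days — each gap is 5 larger than the previous one.
Next gap: 31 days. 2007-07-18 + 31 days = 2007-08-18.
Next gap: 36 days. 2007-08-18 + 36 days = 2007-09-23.
Next gap: 41 days. 2007-09-23 + 41 days = 2007-11-03.
Next gap: 46 days. 2007-11-03 + 46 days = 2007-12-19.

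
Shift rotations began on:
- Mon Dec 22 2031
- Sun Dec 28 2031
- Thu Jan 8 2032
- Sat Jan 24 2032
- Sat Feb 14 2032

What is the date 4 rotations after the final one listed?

Intervals are 6, 11, 16, 21 days — an arithmetic progression with common difference 5.
Next gap: 26 days. Sat Feb 14 2032 + 26 days = Thu Mar 11 2032.
Next gap: 31 days. Thu Mar 11 2032 + 31 days = Sun Apr 11 2032.
Next gap: 36 days. Sun Apr 11 2032 + 36 days = Mon May 17 2032.
Next gap: 41 days. Mon May 17 2032 + 41 days = Sun Jun 27 2032.

Sun Jun 27 2032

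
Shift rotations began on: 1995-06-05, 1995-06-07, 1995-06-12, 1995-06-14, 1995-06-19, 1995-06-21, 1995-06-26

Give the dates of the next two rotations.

1995-06-28, 1995-07-03

Every event lands on a Monday or Wednesday (gaps cycle 2, 5, 2, 5, 2, 5).
So the schedule is: every Monday and Wednesday.
Next Wednesday: 1995-06-28.
Next Monday: 1995-07-03.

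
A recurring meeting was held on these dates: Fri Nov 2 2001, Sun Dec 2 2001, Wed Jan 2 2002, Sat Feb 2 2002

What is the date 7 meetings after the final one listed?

Mon Sep 2 2002

Each date is the 2nd; the gaps (30, 31, 31) track the month lengths.
The rule is the 2nd of each month.
March 2002: Sat Mar 2 2002.
Next: April 2002 → Tue Apr 2 2002.
Next: May 2002 → Thu May 2 2002.
June 2002: Sun Jun 2 2002.
July 2002: Tue Jul 2 2002.
Next: August 2002 → Fri Aug 2 2002.
Next: September 2002 → Mon Sep 2 2002.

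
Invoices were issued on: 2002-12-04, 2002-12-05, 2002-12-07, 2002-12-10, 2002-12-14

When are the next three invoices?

2002-12-19, 2002-12-25, 2003-01-01

Gaps: 1, 2, 3, 4 days — each gap is 1 larger than the previous one.
Next gap: 5 days. 2002-12-14 + 5 days = 2002-12-19.
Next gap: 6 days. 2002-12-19 + 6 days = 2002-12-25.
Next gap: 7 days. 2002-12-25 + 7 days = 2003-01-01.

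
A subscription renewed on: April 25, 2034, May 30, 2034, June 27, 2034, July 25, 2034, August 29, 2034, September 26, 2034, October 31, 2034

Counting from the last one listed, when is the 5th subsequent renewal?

March 27, 2035

All Tuesdays; the gaps (35, 28, 28, 35, 28, 35) vary with month length.
This is the last Tuesday of each month.
November 2034 ends with Tuesday November 28, 2034.
December 2034 ends with Tuesday December 26, 2034.
Last Tuesday of January 2035: January 30, 2035.
February 2035 ends with Tuesday February 27, 2035.
March 2035 ends with Tuesday March 27, 2035.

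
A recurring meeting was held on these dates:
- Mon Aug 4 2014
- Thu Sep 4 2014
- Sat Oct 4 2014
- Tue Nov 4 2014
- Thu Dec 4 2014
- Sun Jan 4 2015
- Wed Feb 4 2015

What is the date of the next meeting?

Wed Mar 4 2015

Each date is the 4th; the gaps (31, 30, 31, 30, 31, 31) track the month lengths.
The rule is the 4th of each month.
March 2015: Wed Mar 4 2015.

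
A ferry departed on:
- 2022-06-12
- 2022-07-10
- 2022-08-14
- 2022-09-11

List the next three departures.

These are Sundays at 28- or 35-day spacing (28, 35, 28).
The pattern: 2nd Sunday of the month.
October 2022 — 2nd Sunday is 2022-10-09.
2nd Sunday of November 2022: 2022-11-13.
December 2022 — 2nd Sunday is 2022-12-11.

2022-10-09, 2022-11-13, 2022-12-11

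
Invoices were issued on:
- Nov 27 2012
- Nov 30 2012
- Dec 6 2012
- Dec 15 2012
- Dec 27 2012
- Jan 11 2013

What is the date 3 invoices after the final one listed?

Intervals are 3, 6, 9, 12, 15 days — an arithmetic progression with common difference 3.
Next gap: 18 days. Jan 11 2013 + 18 days = Jan 29 2013.
Next gap: 21 days. Jan 29 2013 + 21 days = Feb 19 2013.
Next gap: 24 days. Feb 19 2013 + 24 days = Mar 15 2013.

Mar 15 2013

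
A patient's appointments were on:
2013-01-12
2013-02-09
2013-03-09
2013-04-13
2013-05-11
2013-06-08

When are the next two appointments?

2013-07-13, 2013-08-10

Gaps: 28, 28, 35, 28, 28 days — a mix of 28 and 35. Every date is a Saturday.
Each is the 2nd Saturday of its month.
2nd Saturday of July 2013: 2013-07-13.
2nd Saturday of August 2013: 2013-08-10.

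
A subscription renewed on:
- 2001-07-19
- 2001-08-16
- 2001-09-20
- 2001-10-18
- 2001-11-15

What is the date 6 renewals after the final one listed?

2002-05-16

These are Thursdays at 28- or 35-day spacing (28, 35, 28, 28).
The pattern: 3rd Thursday of the month.
3rd Thursday of December 2001: 2001-12-20.
3rd Thursday of January 2002: 2002-01-17.
3rd Thursday of February 2002: 2002-02-21.
3rd Thursday of March 2002: 2002-03-21.
3rd Thursday of April 2002: 2002-04-18.
3rd Thursday of May 2002: 2002-05-16.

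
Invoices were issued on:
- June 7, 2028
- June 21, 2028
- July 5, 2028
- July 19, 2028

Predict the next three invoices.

August 2, 2028; August 16, 2028; August 30, 2028

The spacing is 14, 14, 14 days — always 14 days.
July 19, 2028 + 14 days = August 2, 2028.
August 2, 2028 + 14 days = August 16, 2028.
August 16, 2028 + 14 days = August 30, 2028.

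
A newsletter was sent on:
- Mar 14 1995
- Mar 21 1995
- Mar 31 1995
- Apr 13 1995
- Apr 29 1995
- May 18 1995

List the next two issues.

Intervals are 7, 10, 13, 16, 19 days — an arithmetic progression with common difference 3.
Next gap: 22 days. May 18 1995 + 22 days = Jun 9 1995.
Next gap: 25 days. Jun 9 1995 + 25 days = Jul 4 1995.

Jun 9 1995, Jul 4 1995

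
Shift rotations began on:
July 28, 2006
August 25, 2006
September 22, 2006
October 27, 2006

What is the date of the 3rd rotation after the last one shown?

These are Fridays at 28- or 35-day spacing (28, 28, 35).
The pattern: 4th Friday of the month.
November 2006 — 4th Friday is November 24, 2006.
4th Friday of December 2006: December 22, 2006.
4th Friday of January 2007: January 26, 2007.

January 26, 2007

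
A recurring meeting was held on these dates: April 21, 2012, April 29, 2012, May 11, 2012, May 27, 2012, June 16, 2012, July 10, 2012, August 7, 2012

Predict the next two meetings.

Intervals are 8, 12, 16, 20, 24, 28 days — an arithmetic progression with common difference 4.
Next gap: 32 days. August 7, 2012 + 32 days = September 8, 2012.
Next gap: 36 days. September 8, 2012 + 36 days = October 14, 2012.

September 8, 2012; October 14, 2012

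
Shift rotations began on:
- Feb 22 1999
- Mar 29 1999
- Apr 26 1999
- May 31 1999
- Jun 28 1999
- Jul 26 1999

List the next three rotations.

Every date is a Monday; gaps 35, 28, 35, 28, 28 days.
Each is the last Monday of its month (at least one falls on the 29th or later, ruling out '4th Monday').
August 1999 ends with Monday Aug 30 1999.
September 1999 ends with Monday Sep 27 1999.
October 1999 ends with Monday Oct 25 1999.

Aug 30 1999, Sep 27 1999, Oct 25 1999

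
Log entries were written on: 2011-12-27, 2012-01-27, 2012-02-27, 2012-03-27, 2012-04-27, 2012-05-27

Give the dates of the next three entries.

2012-06-27, 2012-07-27, 2012-08-27

The day-of-month is always 27 (31, 31, 29, 31, 30 days between events).
So this recurs on the 27th of each month.
Next: June 2012 → 2012-06-27.
Next: July 2012 → 2012-07-27.
August 2012: 2012-08-27.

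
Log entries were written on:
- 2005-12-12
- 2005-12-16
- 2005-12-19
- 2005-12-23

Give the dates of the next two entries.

The gap pattern 4, 3, 4 repeats every 2 events.
These are the Mondays and Fridays of each week.
The following Monday is 2005-12-26.
Next Friday: 2005-12-30.

2005-12-26, 2005-12-30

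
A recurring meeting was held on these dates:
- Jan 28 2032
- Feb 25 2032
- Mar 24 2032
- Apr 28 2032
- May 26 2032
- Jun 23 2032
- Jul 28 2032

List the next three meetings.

Aug 25 2032, Sep 22 2032, Oct 27 2032

All dates are Wednesdays, 28, 28, 35, 28, 28, 35 days apart.
Specifically, the 4th Wednesday of each month.
August 2032 — 4th Wednesday is Aug 25 2032.
September 2032 — 4th Wednesday is Sep 22 2032.
4th Wednesday of October 2032: Oct 27 2032.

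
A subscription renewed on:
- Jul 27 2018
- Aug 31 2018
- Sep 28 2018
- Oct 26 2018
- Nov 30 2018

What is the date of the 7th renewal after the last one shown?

Jun 28 2019

These are Fridays with 35, 28, 28, 35-day gaps.
Each is the final Friday of its month — Aug 31 2018 is past the 28th, so '4th Friday' doesn't fit.
Last Friday of December 2018: Dec 28 2018.
Last Friday of January 2019: Jan 25 2019.
Last Friday of February 2019: Feb 22 2019.
March 2019 ends with Friday Mar 29 2019.
Last Friday of April 2019: Apr 26 2019.
May 2019 ends with Friday May 31 2019.
Last Friday of June 2019: Jun 28 2019.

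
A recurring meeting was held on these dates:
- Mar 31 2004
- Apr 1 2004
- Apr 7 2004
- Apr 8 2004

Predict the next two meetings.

Apr 14 2004, Apr 15 2004

The gap pattern 1, 6, 1 repeats every 2 events.
These are the Wednesdays and Thursdays of each week.
Next Wednesday: Apr 14 2004.
Next Thursday: Apr 15 2004.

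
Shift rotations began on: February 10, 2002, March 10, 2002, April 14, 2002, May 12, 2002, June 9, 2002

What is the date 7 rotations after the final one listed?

January 12, 2003

These are Sundays at 28- or 35-day spacing (28, 35, 28, 28).
The pattern: 2nd Sunday of the month.
July 2002 — 2nd Sunday is July 14, 2002.
2nd Sunday of August 2002: August 11, 2002.
September 2002 — 2nd Sunday is September 8, 2002.
October 2002 — 2nd Sunday is October 13, 2002.
November 2002 — 2nd Sunday is November 10, 2002.
December 2002 — 2nd Sunday is December 8, 2002.
January 2003 — 2nd Sunday is January 12, 2003.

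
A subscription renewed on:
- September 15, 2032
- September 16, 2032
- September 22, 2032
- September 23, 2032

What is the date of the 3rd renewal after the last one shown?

Every event lands on a Wednesday or Thursday (gaps cycle 1, 6, 1).
So the schedule is: every Wednesday and Thursday.
Next Wednesday: September 29, 2032.
Next Thursday: September 30, 2032.
The following Wednesday is October 6, 2032.

October 6, 2032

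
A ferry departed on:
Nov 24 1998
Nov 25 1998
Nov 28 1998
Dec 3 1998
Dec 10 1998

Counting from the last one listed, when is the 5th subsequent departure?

Intervals are 1, 3, 5, 7 days — an arithmetic progression with common difference 2.
Next gap: 9 days. Dec 10 1998 + 9 days = Dec 19 1998.
Next gap: 11 days. Dec 19 1998 + 11 days = Dec 30 1998.
Next gap: 13 days. Dec 30 1998 + 13 days = Jan 12 1999.
Next gap: 15 days. Jan 12 1999 + 15 days = Jan 27 1999.
Next gap: 17 days. Jan 27 1999 + 17 days = Feb 13 1999.

Feb 13 1999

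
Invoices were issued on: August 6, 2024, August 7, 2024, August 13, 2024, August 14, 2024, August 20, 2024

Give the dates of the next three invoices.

August 21, 2024; August 27, 2024; August 28, 2024

The gap pattern 1, 6, 1, 6 repeats every 2 events.
These are the Tuesdays and Wednesdays of each week.
Next Wednesday: August 21, 2024.
The following Tuesday is August 27, 2024.
The following Wednesday is August 28, 2024.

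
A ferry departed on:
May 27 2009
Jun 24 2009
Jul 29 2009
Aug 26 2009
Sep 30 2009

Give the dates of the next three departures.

Oct 28 2009, Nov 25 2009, Dec 30 2009

These are Wednesdays with 28, 35, 28, 35-day gaps.
Each is the final Wednesday of its month — Jul 29 2009 is past the 28th, so '4th Wednesday' doesn't fit.
Last Wednesday of October 2009: Oct 28 2009.
Last Wednesday of November 2009: Nov 25 2009.
December 2009 ends with Wednesday Dec 30 2009.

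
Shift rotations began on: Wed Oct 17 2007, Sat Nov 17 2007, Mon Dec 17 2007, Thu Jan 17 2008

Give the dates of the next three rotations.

Gaps: 31, 30, 31 days — not constant. Every event is on the 17th of the month.
Pattern: the 17th of each month.
Next: February 2008 → Sun Feb 17 2008.
March 2008: Mon Mar 17 2008.
Next: April 2008 → Thu Apr 17 2008.

Sun Feb 17 2008, Mon Mar 17 2008, Thu Apr 17 2008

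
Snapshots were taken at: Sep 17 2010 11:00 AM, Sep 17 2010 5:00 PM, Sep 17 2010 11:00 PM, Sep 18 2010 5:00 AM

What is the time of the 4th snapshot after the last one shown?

Spacing: 6, 6, 6 h — constant 6 h.
Sep 18 2010 5:00 AM + 6 h = Sep 18 2010 11:00 AM.
Sep 18 2010 11:00 AM + 6 h = Sep 18 2010 5:00 PM.
Sep 18 2010 5:00 PM + 6 h = Sep 18 2010 11:00 PM.
Sep 18 2010 11:00 PM + 6 h = Sep 19 2010 5:00 AM.

Sep 19 2010 5:00 AM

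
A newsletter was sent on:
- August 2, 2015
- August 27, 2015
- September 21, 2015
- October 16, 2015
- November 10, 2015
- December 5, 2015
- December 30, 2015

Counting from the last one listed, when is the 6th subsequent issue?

May 28, 2016

Every event comes 25 days after the last (25, 25, 25, 25, 25, 25).
December 30, 2015 + 25 days = January 24, 2016.
January 24, 2016 + 25 days = February 18, 2016.
February 18, 2016 + 25 days = March 14, 2016.
March 14, 2016 + 25 days = April 8, 2016.
April 8, 2016 + 25 days = May 3, 2016.
May 3, 2016 + 25 days = May 28, 2016.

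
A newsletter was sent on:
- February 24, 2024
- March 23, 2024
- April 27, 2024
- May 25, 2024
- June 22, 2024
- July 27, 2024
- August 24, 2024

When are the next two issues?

Gaps: 28, 35, 28, 28, 35, 28 days — a mix of 28 and 35. Every date is a Saturday.
Each is the 4th Saturday of its month.
4th Saturday of September 2024: September 28, 2024.
4th Saturday of October 2024: October 26, 2024.

September 28, 2024; October 26, 2024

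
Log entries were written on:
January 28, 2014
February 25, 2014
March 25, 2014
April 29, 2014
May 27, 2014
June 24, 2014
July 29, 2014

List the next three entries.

All Tuesdays; the gaps (28, 28, 35, 28, 28, 35) vary with month length.
This is the last Tuesday of each month.
Last Tuesday of August 2014: August 26, 2014.
September 2014 ends with Tuesday September 30, 2014.
October 2014 ends with Tuesday October 28, 2014.

August 26, 2014; September 30, 2014; October 28, 2014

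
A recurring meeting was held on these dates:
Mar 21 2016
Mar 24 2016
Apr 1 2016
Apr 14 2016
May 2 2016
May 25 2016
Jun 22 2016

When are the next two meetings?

Gaps: 3, 8, 13, 18, 23, 28 days — each gap is 5 larger than the previous one.
Next gap: 33 days. Jun 22 2016 + 33 days = Jul 25 2016.
Next gap: 38 days. Jul 25 2016 + 38 days = Sep 1 2016.

Jul 25 2016, Sep 1 2016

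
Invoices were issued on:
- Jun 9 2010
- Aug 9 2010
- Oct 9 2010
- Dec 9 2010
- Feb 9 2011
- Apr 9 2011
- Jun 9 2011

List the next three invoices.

Aug 9 2011, Oct 9 2011, Dec 9 2011

The day-of-month is always 9 (61, 61, 61, 62, 59, 61 days between events).
So this recurs on the 9th of every 2 months.
Next: August 2011 → Aug 9 2011.
Next: October 2011 → Oct 9 2011.
December 2011: Dec 9 2011.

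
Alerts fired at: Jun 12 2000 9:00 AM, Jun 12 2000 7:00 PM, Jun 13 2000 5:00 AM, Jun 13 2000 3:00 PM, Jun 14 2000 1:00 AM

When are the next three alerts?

Gaps: 10, 10, 10, 10 hours — each event is 10 hours after the previous one.
Jun 14 2000 1:00 AM + 10 h = Jun 14 2000 11:00 AM.
Jun 14 2000 11:00 AM + 10 h = Jun 14 2000 9:00 PM.
Jun 14 2000 9:00 PM + 10 h = Jun 15 2000 7:00 AM.

Jun 14 2000 11:00 AM, Jun 14 2000 9:00 PM, Jun 15 2000 7:00 AM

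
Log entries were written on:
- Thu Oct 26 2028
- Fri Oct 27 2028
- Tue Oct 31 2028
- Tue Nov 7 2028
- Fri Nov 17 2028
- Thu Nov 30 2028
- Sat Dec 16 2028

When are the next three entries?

Thu Jan 4 2029, Fri Jan 26 2029, Tue Feb 20 2029

Intervals are 1, 4, 7, 10, 13, 16 days — an arithmetic progression with common difference 3.
Next gap: 19 days. Sat Dec 16 2028 + 19 days = Thu Jan 4 2029.
Next gap: 22 days. Thu Jan 4 2029 + 22 days = Fri Jan 26 2029.
Next gap: 25 days. Fri Jan 26 2029 + 25 days = Tue Feb 20 2029.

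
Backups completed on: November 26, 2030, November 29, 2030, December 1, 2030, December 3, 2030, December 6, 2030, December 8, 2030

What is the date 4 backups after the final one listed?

Every event lands on a Tuesday or Friday or Sunday (gaps cycle 3, 2, 2, 3, 2).
So the schedule is: every Tuesday, Friday and Sunday.
The following Tuesday is December 10, 2030.
Next Friday: December 13, 2030.
The following Sunday is December 15, 2030.
The following Tuesday is December 17, 2030.

December 17, 2030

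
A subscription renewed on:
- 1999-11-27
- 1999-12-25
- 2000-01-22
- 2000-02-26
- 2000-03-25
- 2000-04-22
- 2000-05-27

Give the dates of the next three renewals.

2000-06-24, 2000-07-22, 2000-08-26

These are Saturdays at 28- or 35-day spacing (28, 28, 35, 28, 28, 35).
The pattern: 4th Saturday of the month.
4th Saturday of June 2000: 2000-06-24.
July 2000 — 4th Saturday is 2000-07-22.
August 2000 — 4th Saturday is 2000-08-26.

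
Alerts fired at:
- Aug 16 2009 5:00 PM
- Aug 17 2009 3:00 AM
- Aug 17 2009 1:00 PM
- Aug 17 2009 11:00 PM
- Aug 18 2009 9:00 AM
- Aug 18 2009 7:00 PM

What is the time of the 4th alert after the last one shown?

Aug 20 2009 11:00 AM

The interval is a steady 10 hours (10, 10, 10, 10, 10).
Aug 18 2009 7:00 PM + 10 h = Aug 19 2009 5:00 AM.
Aug 19 2009 5:00 AM + 10 h = Aug 19 2009 3:00 PM.
Aug 19 2009 3:00 PM + 10 h = Aug 20 2009 1:00 AM.
Aug 20 2009 1:00 AM + 10 h = Aug 20 2009 11:00 AM.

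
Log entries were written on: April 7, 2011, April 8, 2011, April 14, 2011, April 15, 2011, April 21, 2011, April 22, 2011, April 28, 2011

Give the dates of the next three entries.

The gap pattern 1, 6, 1, 6, 1, 6 repeats every 2 events.
These are the Thursdays and Fridays of each week.
Next Friday: April 29, 2011.
Next Thursday: May 5, 2011.
The following Friday is May 6, 2011.

April 29, 2011; May 5, 2011; May 6, 2011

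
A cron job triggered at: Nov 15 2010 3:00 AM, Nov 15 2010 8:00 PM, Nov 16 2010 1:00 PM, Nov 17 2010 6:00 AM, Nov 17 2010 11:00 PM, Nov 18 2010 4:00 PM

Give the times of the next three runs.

Gaps: 17, 17, 17, 17, 17 hours — each event is 17 hours after the previous one.
Nov 18 2010 4:00 PM + 17 h = Nov 19 2010 9:00 AM.
Nov 19 2010 9:00 AM + 17 h = Nov 20 2010 2:00 AM.
Nov 20 2010 2:00 AM + 17 h = Nov 20 2010 7:00 PM.

Nov 19 2010 9:00 AM, Nov 20 2010 2:00 AM, Nov 20 2010 7:00 PM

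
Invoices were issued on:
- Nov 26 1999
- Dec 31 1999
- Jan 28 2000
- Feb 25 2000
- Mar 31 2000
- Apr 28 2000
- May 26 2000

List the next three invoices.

These are Fridays with 35, 28, 28, 35, 28, 28-day gaps.
Each is the final Friday of its month — Dec 31 1999 is past the 28th, so '4th Friday' doesn't fit.
Last Friday of June 2000: Jun 30 2000.
Last Friday of July 2000: Jul 28 2000.
Last Friday of August 2000: Aug 25 2000.

Jun 30 2000, Jul 28 2000, Aug 25 2000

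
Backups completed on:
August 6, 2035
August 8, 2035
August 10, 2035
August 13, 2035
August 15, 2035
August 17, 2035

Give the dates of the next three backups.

August 20, 2035; August 22, 2035; August 24, 2035

The gap pattern 2, 2, 3, 2, 2 repeats every 3 events.
These are the Mondays, Wednesdays and Fridays of each week.
The following Monday is August 20, 2035.
Next Wednesday: August 22, 2035.
Next Friday: August 24, 2035.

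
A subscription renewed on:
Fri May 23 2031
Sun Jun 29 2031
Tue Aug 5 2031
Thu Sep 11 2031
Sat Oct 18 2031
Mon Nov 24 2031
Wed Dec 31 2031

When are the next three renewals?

The spacing is 37, 37, 37, 37, 37, 37 days — always 37 days.
Wed Dec 31 2031 + 37 days = Fri Feb 6 2032.
Fri Feb 6 2032 + 37 days = Sun Mar 14 2032.
Sun Mar 14 2032 + 37 days = Tue Apr 20 2032.

Fri Feb 6 2032, Sun Mar 14 2032, Tue Apr 20 2032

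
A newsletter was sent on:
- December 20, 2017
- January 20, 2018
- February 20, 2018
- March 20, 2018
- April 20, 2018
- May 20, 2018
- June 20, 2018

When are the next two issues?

The day-of-month is always 20 (31, 31, 28, 31, 30, 31 days between events).
So this recurs on the 20th of each month.
July 2018: July 20, 2018.
Next: August 2018 → August 20, 2018.

July 20, 2018; August 20, 2018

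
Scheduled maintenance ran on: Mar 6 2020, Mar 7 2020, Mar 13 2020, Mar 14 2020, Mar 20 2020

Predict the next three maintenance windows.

The gap pattern 1, 6, 1, 6 repeats every 2 events.
These are the Fridays and Saturdays of each week.
Next Saturday: Mar 21 2020.
Next Friday: Mar 27 2020.
Next Saturday: Mar 28 2020.

Mar 21 2020, Mar 27 2020, Mar 28 2020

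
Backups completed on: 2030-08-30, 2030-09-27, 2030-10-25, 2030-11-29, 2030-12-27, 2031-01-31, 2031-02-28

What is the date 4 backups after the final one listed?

These are Fridays with 28, 28, 35, 28, 35, 28-day gaps.
Each is the final Friday of its month — 2030-08-30 is past the 28th, so '4th Friday' doesn't fit.
March 2031 ends with Friday 2031-03-28.
Last Friday of April 2031: 2031-04-25.
Last Friday of May 2031: 2031-05-30.
June 2031 ends with Friday 2031-06-27.

2031-06-27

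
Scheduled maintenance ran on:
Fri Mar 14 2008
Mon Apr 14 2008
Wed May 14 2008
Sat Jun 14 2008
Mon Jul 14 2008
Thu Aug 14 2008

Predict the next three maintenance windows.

Each date is the 14th; the gaps (31, 30, 31, 30, 31) track the month lengths.
The rule is the 14th of each month.
September 2008: Sun Sep 14 2008.
October 2008: Tue Oct 14 2008.
November 2008: Fri Nov 14 2008.

Sun Sep 14 2008, Tue Oct 14 2008, Fri Nov 14 2008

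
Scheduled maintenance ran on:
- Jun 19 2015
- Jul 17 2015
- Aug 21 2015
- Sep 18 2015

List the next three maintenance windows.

These are Fridays at 28- or 35-day spacing (28, 35, 28).
The pattern: 3rd Friday of the month.
October 2015 — 3rd Friday is Oct 16 2015.
November 2015 — 3rd Friday is Nov 20 2015.
December 2015 — 3rd Friday is Dec 18 2015.

Oct 16 2015, Nov 20 2015, Dec 18 2015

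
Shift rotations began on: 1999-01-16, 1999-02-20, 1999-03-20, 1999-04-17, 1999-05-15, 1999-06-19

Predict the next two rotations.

1999-07-17, 1999-08-21

Gaps: 35, 28, 28, 28, 35 days — a mix of 28 and 35. Every date is a Saturday.
Each is the 3rd Saturday of its month.
3rd Saturday of July 1999: 1999-07-17.
3rd Saturday of August 1999: 1999-08-21.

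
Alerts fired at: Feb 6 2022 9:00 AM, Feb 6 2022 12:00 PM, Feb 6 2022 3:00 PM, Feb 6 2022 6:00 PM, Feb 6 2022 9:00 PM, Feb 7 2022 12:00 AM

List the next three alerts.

Feb 7 2022 3:00 AM, Feb 7 2022 6:00 AM, Feb 7 2022 9:00 AM

The interval is a steady 3 hours (3, 3, 3, 3, 3).
Feb 7 2022 12:00 AM + 3 h = Feb 7 2022 3:00 AM.
Feb 7 2022 3:00 AM + 3 h = Feb 7 2022 6:00 AM.
Feb 7 2022 6:00 AM + 3 h = Feb 7 2022 9:00 AM.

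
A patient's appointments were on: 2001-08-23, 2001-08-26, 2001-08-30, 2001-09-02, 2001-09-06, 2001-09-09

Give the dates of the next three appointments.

The gap pattern 3, 4, 3, 4, 3 repeats every 2 events.
These are the Thursdays and Sundays of each week.
The following Thursday is 2001-09-13.
The following Sunday is 2001-09-16.
The following Thursday is 2001-09-20.

2001-09-13, 2001-09-16, 2001-09-20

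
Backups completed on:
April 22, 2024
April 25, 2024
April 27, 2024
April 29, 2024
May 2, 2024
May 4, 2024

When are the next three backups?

May 6, 2024; May 9, 2024; May 11, 2024

Gaps: 3, 2, 2, 3, 2 days — not constant, but cyclic with period 3.
The events fall on every Monday, Thursday and Saturday.
The following Monday is May 6, 2024.
Next Thursday: May 9, 2024.
The following Saturday is May 11, 2024.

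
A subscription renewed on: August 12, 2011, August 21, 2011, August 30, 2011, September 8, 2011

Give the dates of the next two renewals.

Gaps between consecutive events: 9, 9, 9 days — a constant 9-day interval.
September 8, 2011 + 9 days = September 17, 2011.
September 17, 2011 + 9 days = September 26, 2011.

September 17, 2011; September 26, 2011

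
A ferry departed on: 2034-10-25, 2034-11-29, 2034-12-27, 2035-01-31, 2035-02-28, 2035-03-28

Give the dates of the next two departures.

2035-04-25, 2035-05-30

Every date is a Wednesday; gaps 35, 28, 35, 28, 28 days.
Each is the last Wednesday of its month (at least one falls on the 29th or later, ruling out '4th Wednesday').
April 2035 ends with Wednesday 2035-04-25.
May 2035 ends with Wednesday 2035-05-30.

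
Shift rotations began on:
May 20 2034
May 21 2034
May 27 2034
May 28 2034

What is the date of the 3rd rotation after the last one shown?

Gaps: 1, 6, 1 days — not constant, but cyclic with period 2.
The events fall on every Saturday and Sunday.
The following Saturday is Jun 3 2034.
The following Sunday is Jun 4 2034.
The following Saturday is Jun 10 2034.

Jun 10 2034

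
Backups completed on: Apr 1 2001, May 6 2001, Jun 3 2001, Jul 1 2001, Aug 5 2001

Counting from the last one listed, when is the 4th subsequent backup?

Dec 2 2001

These are Sundays at 28- or 35-day spacing (35, 28, 28, 35).
The pattern: 1st Sunday of the month.
September 2001 — 1st Sunday is Sep 2 2001.
October 2001 — 1st Sunday is Oct 7 2001.
1st Sunday of November 2001: Nov 4 2001.
1st Sunday of December 2001: Dec 2 2001.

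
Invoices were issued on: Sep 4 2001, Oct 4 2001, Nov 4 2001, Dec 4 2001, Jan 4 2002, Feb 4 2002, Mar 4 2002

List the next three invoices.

Apr 4 2002, May 4 2002, Jun 4 2002

Each date is the 4th; the gaps (30, 31, 30, 31, 31, 28) track the month lengths.
The rule is the 4th of each month.
April 2002: Apr 4 2002.
Next: May 2002 → May 4 2002.
June 2002: Jun 4 2002.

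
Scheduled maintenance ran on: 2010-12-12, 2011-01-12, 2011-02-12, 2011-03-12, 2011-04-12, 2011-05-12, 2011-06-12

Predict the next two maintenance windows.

The day-of-month is always 12 (31, 31, 28, 31, 30, 31 days between events).
So this recurs on the 12th of each month.
July 2011: 2011-07-12.
August 2011: 2011-08-12.

2011-07-12, 2011-08-12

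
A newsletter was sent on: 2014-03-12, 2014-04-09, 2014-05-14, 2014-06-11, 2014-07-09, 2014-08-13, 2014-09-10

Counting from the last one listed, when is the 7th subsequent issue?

2015-04-08

Gaps: 28, 35, 28, 28, 35, 28 days — a mix of 28 and 35. Every date is a Wednesday.
Each is the 2nd Wednesday of its month.
October 2014 — 2nd Wednesday is 2014-10-08.
November 2014 — 2nd Wednesday is 2014-11-12.
December 2014 — 2nd Wednesday is 2014-12-10.
January 2015 — 2nd Wednesday is 2015-01-14.
February 2015 — 2nd Wednesday is 2015-02-11.
2nd Wednesday of March 2015: 2015-03-11.
April 2015 — 2nd Wednesday is 2015-04-08.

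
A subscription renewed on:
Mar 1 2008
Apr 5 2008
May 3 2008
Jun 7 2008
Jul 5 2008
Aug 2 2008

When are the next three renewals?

Sep 6 2008, Oct 4 2008, Nov 1 2008

All dates are Saturdays, 35, 28, 35, 28, 28 days apart.
Specifically, the 1st Saturday of each month.
1st Saturday of September 2008: Sep 6 2008.
1st Saturday of October 2008: Oct 4 2008.
1st Saturday of November 2008: Nov 1 2008.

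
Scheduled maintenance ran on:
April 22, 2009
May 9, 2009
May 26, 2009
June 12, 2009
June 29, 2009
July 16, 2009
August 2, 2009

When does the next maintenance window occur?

Every event comes 17 days after the last (17, 17, 17, 17, 17, 17).
August 2, 2009 + 17 days = August 19, 2009.

August 19, 2009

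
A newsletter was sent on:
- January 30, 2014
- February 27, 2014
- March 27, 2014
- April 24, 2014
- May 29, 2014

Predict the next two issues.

All Thursdays; the gaps (28, 28, 28, 35) vary with month length.
This is the last Thursday of each month.
June 2014 ends with Thursday June 26, 2014.
Last Thursday of July 2014: July 31, 2014.

June 26, 2014; July 31, 2014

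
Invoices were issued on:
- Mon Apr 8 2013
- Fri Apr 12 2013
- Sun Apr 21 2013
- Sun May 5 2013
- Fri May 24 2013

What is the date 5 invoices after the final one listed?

Sun Nov 10 2013

Intervals are 4, 9, 14, 19 days — an arithmetic progression with common difference 5.
Next gap: 24 days. Fri May 24 2013 + 24 days = Mon Jun 17 2013.
Next gap: 29 days. Mon Jun 17 2013 + 29 days = Tue Jul 16 2013.
Next gap: 34 days. Tue Jul 16 2013 + 34 days = Mon Aug 19 2013.
Next gap: 39 days. Mon Aug 19 2013 + 39 days = Fri Sep 27 2013.
Next gap: 44 days. Fri Sep 27 2013 + 44 days = Sun Nov 10 2013.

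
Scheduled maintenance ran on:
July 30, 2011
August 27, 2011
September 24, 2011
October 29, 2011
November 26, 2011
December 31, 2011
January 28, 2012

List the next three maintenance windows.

These are Saturdays with 28, 28, 35, 28, 35, 28-day gaps.
Each is the final Saturday of its month — July 30, 2011 is past the 28th, so '4th Saturday' doesn't fit.
Last Saturday of February 2012: February 25, 2012.
March 2012 ends with Saturday March 31, 2012.
Last Saturday of April 2012: April 28, 2012.

February 25, 2012; March 31, 2012; April 28, 2012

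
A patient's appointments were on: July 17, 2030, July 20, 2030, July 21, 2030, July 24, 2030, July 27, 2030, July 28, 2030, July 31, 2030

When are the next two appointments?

August 3, 2030; August 4, 2030

Gaps: 3, 1, 3, 3, 1, 3 days — not constant, but cyclic with period 3.
The events fall on every Wednesday, Saturday and Sunday.
Next Saturday: August 3, 2030.
Next Sunday: August 4, 2030.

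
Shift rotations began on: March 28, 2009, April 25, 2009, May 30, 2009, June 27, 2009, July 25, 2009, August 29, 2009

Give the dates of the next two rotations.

September 26, 2009; October 31, 2009

All Saturdays; the gaps (28, 35, 28, 28, 35) vary with month length.
This is the last Saturday of each month.
September 2009 ends with Saturday September 26, 2009.
Last Saturday of October 2009: October 31, 2009.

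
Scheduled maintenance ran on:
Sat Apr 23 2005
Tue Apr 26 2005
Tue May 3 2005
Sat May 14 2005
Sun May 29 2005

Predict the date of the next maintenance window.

Fri Jun 17 2005

The spacing grows by 4 each time: 3, 7, 11, 15 days.
Next gap: 19 days. Sun May 29 2005 + 19 days = Fri Jun 17 2005.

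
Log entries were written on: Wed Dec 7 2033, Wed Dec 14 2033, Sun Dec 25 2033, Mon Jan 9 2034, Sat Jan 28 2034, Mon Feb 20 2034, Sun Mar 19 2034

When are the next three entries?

Gaps: 7, 11, 15, 19, 23, 27 days — each gap is 4 larger than the previous one.
Next gap: 31 days. Sun Mar 19 2034 + 31 days = Wed Apr 19 2034.
Next gap: 35 days. Wed Apr 19 2034 + 35 days = Wed May 24 2034.
Next gap: 39 days. Wed May 24 2034 + 39 days = Sun Jul 2 2034.

Wed Apr 19 2034, Wed May 24 2034, Sun Jul 2 2034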